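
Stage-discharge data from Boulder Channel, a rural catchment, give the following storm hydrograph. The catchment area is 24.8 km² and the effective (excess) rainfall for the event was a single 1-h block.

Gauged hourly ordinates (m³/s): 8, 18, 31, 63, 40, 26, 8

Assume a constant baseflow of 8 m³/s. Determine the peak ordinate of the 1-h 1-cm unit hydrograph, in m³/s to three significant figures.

U_p ≈ 27.5 m³/s

Direct runoff: 0.0, 10.0, 23.0, 55.0, 32.0, 18.0, 0.0 m³/s; ΣQ_DR = 138.0 m³/s, peak = 55.0 m³/s.
Runoff depth d = ΣQ_DR·Δt / A = 138.0 × 3600 / (24.8 km²) = 20.03 mm.
The 1-cm UH is the DRH scaled by (10 mm)/d, so U_p = 55.0 × 10/20.03 = 27.5 m³/s.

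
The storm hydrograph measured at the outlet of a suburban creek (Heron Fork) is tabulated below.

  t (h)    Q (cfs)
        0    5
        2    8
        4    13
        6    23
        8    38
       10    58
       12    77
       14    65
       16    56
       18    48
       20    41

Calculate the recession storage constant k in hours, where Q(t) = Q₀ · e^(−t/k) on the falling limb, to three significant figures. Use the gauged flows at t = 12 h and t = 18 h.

k ≈ 12.7 h

On the falling limb, Q drops from 77 to 48 cfs between t = 12 h and t = 18 h (Δt = 6 h).
k = −Δt / ln(Q₂/Q₁) = −6 / ln(48/77) = 12.7 h.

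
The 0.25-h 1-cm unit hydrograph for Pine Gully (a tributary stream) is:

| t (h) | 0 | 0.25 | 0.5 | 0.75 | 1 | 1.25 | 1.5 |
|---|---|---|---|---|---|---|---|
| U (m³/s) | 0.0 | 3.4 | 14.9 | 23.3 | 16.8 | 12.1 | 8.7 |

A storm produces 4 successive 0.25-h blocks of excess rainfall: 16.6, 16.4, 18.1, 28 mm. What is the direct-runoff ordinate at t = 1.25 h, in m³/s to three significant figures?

By discrete convolution, Q_j = Σ (P_i / 10 mm) · U_{j−i}.
At t = 1.25 h (j=5): Q = (16.6/10)·12.1 + (16.4/10)·16.8 + (18.1/10)·23.3 + (28/10)·14.9 = 132 m³/s.

Q ≈ 132 m³/s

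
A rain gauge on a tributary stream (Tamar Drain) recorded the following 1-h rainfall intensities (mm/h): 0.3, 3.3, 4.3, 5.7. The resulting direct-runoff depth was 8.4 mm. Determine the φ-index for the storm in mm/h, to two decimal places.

Only the 3 blocks with intensity above φ contribute runoff: 3.3, 4.3, 5.7 mm/h.
Σ(I−φ)·Δt = d  ⇒  (3.3+4.3+5.7 − 3φ)·1 = 8.4
φ = (13.30 − 8.4/1) / 3 = 1.63 mm/h.

φ ≈ 1.63 mm/h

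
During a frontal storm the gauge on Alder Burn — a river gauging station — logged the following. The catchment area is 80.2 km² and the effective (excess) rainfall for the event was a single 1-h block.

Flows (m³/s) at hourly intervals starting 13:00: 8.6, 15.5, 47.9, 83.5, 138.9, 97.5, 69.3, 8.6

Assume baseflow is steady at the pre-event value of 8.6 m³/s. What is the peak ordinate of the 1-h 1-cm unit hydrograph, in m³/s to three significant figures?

Direct runoff: 0.0, 6.9, 39.3, 74.9, 130.3, 88.9, 60.7, 0.0 m³/s; ΣQ_DR = 401.0 m³/s, peak = 130.3 m³/s.
Runoff depth d = ΣQ_DR·Δt / A = 401.0 × 3600 / (80.2 km²) = 18.00 mm.
The 1-cm UH is the DRH scaled by (10 mm)/d, so U_p = 130.3 × 10/18.00 = 72.4 m³/s.

U_p ≈ 72.4 m³/s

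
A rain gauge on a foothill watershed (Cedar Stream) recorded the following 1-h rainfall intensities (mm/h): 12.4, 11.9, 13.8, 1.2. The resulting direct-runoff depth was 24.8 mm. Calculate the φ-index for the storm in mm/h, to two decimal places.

Only the 3 blocks with intensity above φ contribute runoff: 12.4, 11.9, 13.8 mm/h.
Σ(I−φ)·Δt = d  ⇒  (12.4+11.9+13.8 − 3φ)·1 = 24.8
φ = (38.10 − 24.8/1) / 3 = 4.43 mm/h.

φ ≈ 4.43 mm/h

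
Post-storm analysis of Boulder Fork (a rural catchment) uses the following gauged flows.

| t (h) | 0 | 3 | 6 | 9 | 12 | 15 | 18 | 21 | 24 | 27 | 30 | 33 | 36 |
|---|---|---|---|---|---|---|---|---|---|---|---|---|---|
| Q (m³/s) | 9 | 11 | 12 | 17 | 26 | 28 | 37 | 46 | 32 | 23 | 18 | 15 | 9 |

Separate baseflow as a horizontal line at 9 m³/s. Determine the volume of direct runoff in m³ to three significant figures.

V ≈ 1.79 × 10^6 m³

Direct-runoff ordinates (Q − Q_b): 0.0, 2.0, 3.0, 8.0, 17.0, 19.0, 28.0, 37.0, 23.0, 14.0, 9.0, 6.0, 0.0 m³/s.
ΣQ_DR = 166.0 m³/s.
With Δt = 3 h = 10800 s, V = ΣQ_DR · Δt = 166.0 × 10800 = 1.79 × 10^6 m³.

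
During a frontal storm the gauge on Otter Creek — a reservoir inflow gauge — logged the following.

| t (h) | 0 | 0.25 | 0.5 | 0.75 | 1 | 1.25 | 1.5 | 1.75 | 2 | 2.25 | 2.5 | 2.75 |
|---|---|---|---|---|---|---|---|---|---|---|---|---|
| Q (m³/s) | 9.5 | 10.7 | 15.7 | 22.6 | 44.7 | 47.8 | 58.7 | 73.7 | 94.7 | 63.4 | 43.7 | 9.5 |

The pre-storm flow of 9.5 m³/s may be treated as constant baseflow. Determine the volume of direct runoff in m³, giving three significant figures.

Direct-runoff ordinates (Q − Q_b): 0.0, 1.2, 6.2, 13.1, 35.2, 38.3, 49.2, 64.2, 85.2, 53.9, 34.2, 0.0 m³/s.
ΣQ_DR = 380.7 m³/s.
With Δt = 0.25 h = 900 s, V = ΣQ_DR · Δt = 380.7 × 900 = 3.43 × 10^5 m³.

V ≈ 3.43 × 10^5 m³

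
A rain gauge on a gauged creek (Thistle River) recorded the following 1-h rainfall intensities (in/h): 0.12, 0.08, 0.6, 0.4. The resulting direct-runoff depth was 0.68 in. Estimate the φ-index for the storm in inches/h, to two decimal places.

φ ≈ 0.16 in/h

Only the 2 blocks with intensity above φ contribute runoff: 0.6, 0.4 in/h.
Σ(I−φ)·Δt = d  ⇒  (0.6+0.4 − 2φ)·1 = 0.68
φ = (1.000 − 0.68/1) / 2 = 0.16 in/h.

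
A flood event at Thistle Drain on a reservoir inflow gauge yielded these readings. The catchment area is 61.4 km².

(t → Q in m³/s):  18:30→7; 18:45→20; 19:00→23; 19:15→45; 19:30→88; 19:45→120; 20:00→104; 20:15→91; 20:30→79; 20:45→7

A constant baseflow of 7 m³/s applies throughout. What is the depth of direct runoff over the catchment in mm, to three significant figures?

Direct runoff: 0.0, 13.0, 16.0, 38.0, 81.0, 113.0, 97.0, 84.0, 72.0, 0.0 m³/s; ΣQ_DR = 514.0 m³/s.
V = ΣQ_DR · Δt = 514.0 × 900 s = 4.626 × 10^5 m³.
Over A = 61.4 km², depth = V / A = 7.53 mm.

d ≈ 7.53 mm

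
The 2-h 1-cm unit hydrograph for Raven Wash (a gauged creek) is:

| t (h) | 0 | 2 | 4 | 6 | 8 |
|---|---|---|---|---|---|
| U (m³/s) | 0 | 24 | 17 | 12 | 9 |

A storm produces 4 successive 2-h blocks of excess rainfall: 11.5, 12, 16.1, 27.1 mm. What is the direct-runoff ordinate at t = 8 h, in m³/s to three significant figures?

Q ≈ 117 m³/s

By discrete convolution, Q_j = Σ (P_i / 10 mm) · U_{j−i}.
At t = 8 h (j=4): Q = (11.5/10)·9 + (12/10)·12 + (16.1/10)·17 + (27.1/10)·24 = 117 m³/s.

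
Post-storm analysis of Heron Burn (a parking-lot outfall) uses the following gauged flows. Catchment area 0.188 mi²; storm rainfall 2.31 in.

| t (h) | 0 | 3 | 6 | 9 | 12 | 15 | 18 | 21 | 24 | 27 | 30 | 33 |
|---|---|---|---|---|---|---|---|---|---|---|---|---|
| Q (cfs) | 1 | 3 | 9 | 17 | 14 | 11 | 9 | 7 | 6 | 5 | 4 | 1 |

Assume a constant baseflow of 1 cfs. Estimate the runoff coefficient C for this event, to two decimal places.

C ≈ 0.80

ΣQ_DR = 75.00 cfs; V = ΣQ_DR·Δt = 8.100 × 10^5 ft³.
Runoff depth d = V / A = 1.855 in.
C = d / P = 1.855 / 2.31 = 0.80.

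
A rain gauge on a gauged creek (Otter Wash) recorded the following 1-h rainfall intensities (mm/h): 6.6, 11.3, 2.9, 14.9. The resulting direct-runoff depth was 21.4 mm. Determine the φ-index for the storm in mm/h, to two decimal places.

Only the 3 blocks with intensity above φ contribute runoff: 6.6, 11.3, 14.9 mm/h.
Σ(I−φ)·Δt = d  ⇒  (6.6+11.3+14.9 − 3φ)·1 = 21.4
φ = (32.80 − 21.4/1) / 3 = 3.80 mm/h.

φ ≈ 3.80 mm/h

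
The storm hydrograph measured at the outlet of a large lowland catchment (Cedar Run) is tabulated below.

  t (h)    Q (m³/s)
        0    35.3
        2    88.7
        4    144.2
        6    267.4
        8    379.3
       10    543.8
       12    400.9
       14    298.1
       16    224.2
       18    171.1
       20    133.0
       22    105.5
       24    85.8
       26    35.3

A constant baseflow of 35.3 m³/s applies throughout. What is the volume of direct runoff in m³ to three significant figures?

V ≈ 1.74 × 10^7 m³

Direct-runoff ordinates (Q − Q_b): 0.0, 53.4, 108.9, 232.1, 344.0, 508.5, 365.6, 262.8, 188.9, 135.8, 97.7, 70.2, 50.5, 0.0 m³/s.
ΣQ_DR = 2418 m³/s.
With Δt = 2 h = 7200 s, V = ΣQ_DR · Δt = 2418 × 7200 = 1.74 × 10^7 m³.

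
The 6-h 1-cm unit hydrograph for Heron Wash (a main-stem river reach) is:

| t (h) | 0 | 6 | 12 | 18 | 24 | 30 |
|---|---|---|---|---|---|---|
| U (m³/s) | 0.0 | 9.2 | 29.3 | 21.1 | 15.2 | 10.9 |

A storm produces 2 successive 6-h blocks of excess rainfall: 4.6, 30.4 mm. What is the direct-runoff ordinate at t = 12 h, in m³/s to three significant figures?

Q ≈ 41.4 m³/s

By discrete convolution, Q_j = Σ (P_i / 10 mm) · U_{j−i}.
At t = 12 h (j=2): Q = (4.6/10)·29.3 + (30.4/10)·9.2 = 41.4 m³/s.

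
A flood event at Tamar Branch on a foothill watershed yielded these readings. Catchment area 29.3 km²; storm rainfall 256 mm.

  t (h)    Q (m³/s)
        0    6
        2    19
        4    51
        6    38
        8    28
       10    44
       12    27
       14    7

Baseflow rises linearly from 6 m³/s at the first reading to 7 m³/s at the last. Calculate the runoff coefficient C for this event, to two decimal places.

ΣQ_DR = 168.0 m³/s; V = ΣQ_DR·Δt = 1.210 × 10^6 m³.
Runoff depth d = V / A = 41.28 mm.
C = d / P = 41.28 / 256 = 0.16.

C ≈ 0.16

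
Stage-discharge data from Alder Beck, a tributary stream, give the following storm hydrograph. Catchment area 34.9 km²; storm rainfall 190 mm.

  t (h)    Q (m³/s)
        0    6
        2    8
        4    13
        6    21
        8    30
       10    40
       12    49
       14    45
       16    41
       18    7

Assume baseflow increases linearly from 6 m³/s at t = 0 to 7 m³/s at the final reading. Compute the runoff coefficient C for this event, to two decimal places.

ΣQ_DR = 195.0 m³/s; V = ΣQ_DR·Δt = 1.404 × 10^6 m³.
Runoff depth d = V / A = 40.23 mm.
C = d / P = 40.23 / 190 = 0.21.

C ≈ 0.21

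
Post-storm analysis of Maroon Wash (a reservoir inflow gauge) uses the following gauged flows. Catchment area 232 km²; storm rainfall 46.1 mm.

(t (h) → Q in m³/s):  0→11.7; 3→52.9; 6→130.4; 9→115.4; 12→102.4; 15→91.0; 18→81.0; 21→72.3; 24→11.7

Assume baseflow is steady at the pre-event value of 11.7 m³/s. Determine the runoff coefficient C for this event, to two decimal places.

ΣQ_DR = 563.5 m³/s; V = ΣQ_DR·Δt = 6.086 × 10^6 m³.
Runoff depth d = V / A = 26.23 mm.
C = d / P = 26.23 / 46.1 = 0.57.

C ≈ 0.57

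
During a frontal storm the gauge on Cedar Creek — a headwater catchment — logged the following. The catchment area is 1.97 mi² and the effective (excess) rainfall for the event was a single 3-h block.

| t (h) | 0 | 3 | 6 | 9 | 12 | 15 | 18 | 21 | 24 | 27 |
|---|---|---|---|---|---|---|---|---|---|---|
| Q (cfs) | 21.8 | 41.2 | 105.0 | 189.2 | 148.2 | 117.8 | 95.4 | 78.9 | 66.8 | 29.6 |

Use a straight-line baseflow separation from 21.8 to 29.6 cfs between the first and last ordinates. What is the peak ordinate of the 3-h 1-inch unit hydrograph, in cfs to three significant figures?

U_p ≈ 110 cfs

Direct runoff: 0.00, 18.53, 81.47, 164.80, 122.93, 91.67, 68.40, 51.03, 38.07, 0.00 cfs; ΣQ_DR = 636.9 cfs, peak = 164.80 cfs.
Runoff depth d = ΣQ_DR·Δt / A = 636.9 × 10800 / (1.97 mi²) = 1.503 in.
The 1-inch UH is the DRH scaled by (1 in)/d, so U_p = 164.80 × 1/1.503 = 110 cfs.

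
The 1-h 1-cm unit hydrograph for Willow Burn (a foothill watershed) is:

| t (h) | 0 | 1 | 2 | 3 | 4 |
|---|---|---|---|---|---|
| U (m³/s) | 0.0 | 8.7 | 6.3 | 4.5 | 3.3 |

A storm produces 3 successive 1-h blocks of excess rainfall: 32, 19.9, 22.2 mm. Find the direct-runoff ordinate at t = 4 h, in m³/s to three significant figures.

By discrete convolution, Q_j = Σ (P_i / 10 mm) · U_{j−i}.
At t = 4 h (j=4): Q = (32/10)·3.3 + (19.9/10)·4.5 + (22.2/10)·6.3 = 33.5 m³/s.

Q ≈ 33.5 m³/s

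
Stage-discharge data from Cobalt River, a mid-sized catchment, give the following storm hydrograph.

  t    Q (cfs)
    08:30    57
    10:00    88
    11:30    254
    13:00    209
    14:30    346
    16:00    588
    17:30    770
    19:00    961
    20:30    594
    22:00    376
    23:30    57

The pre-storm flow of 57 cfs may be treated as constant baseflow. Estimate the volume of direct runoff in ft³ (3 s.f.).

Direct-runoff ordinates (Q − Q_b): 0.0, 31.0, 197.0, 152.0, 289.0, 531.0, 713.0, 904.0, 537.0, 319.0, 0.0 cfs.
ΣQ_DR = 3673 cfs.
With Δt = 1.5 h = 5400 s, V = ΣQ_DR · Δt = 3673 × 5400 = 1.98 × 10^7 ft³.

V ≈ 1.98 × 10^7 ft³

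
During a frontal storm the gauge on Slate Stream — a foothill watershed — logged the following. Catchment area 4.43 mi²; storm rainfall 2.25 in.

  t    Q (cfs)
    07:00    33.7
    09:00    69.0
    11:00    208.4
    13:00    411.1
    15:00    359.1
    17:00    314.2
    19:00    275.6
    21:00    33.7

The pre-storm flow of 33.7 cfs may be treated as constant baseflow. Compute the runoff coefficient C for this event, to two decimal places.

C ≈ 0.45

ΣQ_DR = 1435 cfs; V = ΣQ_DR·Δt = 1.033 × 10^7 ft³.
Runoff depth d = V / A = 1.004 in.
C = d / P = 1.004 / 2.25 = 0.45.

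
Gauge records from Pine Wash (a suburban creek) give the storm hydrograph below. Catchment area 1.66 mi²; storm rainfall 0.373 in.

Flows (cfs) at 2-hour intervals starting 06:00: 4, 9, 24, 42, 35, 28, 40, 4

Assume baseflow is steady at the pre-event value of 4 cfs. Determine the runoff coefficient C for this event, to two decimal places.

ΣQ_DR = 154.0 cfs; V = ΣQ_DR·Δt = 1.109 × 10^6 ft³.
Runoff depth d = V / A = 0.2875 in.
C = d / P = 0.2875 / 0.373 = 0.77.

C ≈ 0.77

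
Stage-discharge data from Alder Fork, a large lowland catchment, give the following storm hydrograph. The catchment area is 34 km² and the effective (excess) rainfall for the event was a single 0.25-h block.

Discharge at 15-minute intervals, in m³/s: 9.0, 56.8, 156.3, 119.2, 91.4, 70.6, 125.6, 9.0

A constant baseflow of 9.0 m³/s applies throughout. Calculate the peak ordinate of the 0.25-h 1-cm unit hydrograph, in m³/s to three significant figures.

Direct runoff: 0.0, 47.8, 147.3, 110.2, 82.4, 61.6, 116.6, 0.0 m³/s; ΣQ_DR = 565.9 m³/s, peak = 147.3 m³/s.
Runoff depth d = ΣQ_DR·Δt / A = 565.9 × 900 / (34 km²) = 14.98 mm.
The 1-cm UH is the DRH scaled by (10 mm)/d, so U_p = 147.3 × 10/14.98 = 98.3 m³/s.

U_p ≈ 98.3 m³/s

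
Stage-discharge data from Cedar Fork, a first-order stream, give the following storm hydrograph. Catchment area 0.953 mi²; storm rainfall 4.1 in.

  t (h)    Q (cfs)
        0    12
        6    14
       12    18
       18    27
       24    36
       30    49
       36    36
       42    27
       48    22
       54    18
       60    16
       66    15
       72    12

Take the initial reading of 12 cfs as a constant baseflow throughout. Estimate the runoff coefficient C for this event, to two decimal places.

C ≈ 0.35

ΣQ_DR = 146.0 cfs; V = ΣQ_DR·Δt = 3.154 × 10^6 ft³.
Runoff depth d = V / A = 1.424 in.
C = d / P = 1.424 / 4.1 = 0.35.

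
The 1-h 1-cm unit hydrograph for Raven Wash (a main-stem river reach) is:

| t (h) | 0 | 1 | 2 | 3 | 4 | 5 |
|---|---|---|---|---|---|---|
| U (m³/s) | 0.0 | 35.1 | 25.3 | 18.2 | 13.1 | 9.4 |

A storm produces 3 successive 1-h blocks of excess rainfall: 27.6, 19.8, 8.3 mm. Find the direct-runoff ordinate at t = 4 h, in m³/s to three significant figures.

Q ≈ 93.2 m³/s

By discrete convolution, Q_j = Σ (P_i / 10 mm) · U_{j−i}.
At t = 4 h (j=4): Q = (27.6/10)·13.1 + (19.8/10)·18.2 + (8.3/10)·25.3 = 93.2 m³/s.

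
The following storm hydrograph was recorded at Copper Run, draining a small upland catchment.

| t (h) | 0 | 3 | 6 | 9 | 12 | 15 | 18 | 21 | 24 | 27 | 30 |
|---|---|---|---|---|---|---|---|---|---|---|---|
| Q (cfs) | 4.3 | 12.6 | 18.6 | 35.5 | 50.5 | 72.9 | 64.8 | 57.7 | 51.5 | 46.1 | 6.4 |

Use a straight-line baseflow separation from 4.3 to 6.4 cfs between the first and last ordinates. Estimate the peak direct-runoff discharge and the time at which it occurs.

Subtracting baseflow gives direct-runoff ordinates: 0.00, 8.09, 13.88, 30.57, 45.36, 67.55, 59.24, 51.93, 45.52, 39.91, 0.00 cfs.
The maximum is 67.55 cfs, occurring at the reading for t = 15 h.

Q_p = 67.55 cfs at t = 15 h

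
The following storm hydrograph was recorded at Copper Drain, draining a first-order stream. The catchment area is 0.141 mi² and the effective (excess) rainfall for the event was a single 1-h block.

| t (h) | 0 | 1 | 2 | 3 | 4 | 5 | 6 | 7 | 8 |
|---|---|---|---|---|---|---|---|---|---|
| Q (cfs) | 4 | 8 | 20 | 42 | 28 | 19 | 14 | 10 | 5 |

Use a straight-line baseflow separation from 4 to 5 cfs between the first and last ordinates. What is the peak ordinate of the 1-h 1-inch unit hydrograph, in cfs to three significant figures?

Direct runoff: 0.00, 3.88, 15.75, 37.62, 23.50, 14.38, 9.25, 5.12, 0.00 cfs; ΣQ_DR = 109.5 cfs, peak = 37.62 cfs.
Runoff depth d = ΣQ_DR·Δt / A = 109.5 × 3600 / (0.141 mi²) = 1.203 in.
The 1-inch UH is the DRH scaled by (1 in)/d, so U_p = 37.62 × 1/1.203 = 31.3 cfs.

U_p ≈ 31.3 cfs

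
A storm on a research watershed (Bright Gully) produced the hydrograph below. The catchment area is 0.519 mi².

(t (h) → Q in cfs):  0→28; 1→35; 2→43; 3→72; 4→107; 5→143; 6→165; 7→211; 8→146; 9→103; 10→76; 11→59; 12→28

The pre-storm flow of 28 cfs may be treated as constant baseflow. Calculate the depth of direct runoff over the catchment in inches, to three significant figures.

d ≈ 2.54 in

Direct runoff: 0.0, 7.0, 15.0, 44.0, 79.0, 115.0, 137.0, 183.0, 118.0, 75.0, 48.0, 31.0, 0.0 cfs; ΣQ_DR = 852.0 cfs.
V = ΣQ_DR · Δt = 852.0 × 3600 s = 3.067 × 10^6 ft³.
Over A = 0.519 mi², depth = V / A = 2.54 in.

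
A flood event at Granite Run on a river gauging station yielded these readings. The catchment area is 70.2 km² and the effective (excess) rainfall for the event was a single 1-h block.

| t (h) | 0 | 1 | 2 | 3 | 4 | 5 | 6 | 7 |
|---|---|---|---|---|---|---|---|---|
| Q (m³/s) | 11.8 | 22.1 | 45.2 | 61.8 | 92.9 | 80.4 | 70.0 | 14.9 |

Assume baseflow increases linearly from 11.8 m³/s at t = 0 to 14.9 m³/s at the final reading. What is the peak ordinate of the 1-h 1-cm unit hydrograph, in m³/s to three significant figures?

Direct runoff: 0.00, 9.86, 32.51, 48.67, 79.33, 66.39, 55.54, 0.00 m³/s; ΣQ_DR = 292.3 m³/s, peak = 79.33 m³/s.
Runoff depth d = ΣQ_DR·Δt / A = 292.3 × 3600 / (70.2 km²) = 14.99 mm.
The 1-cm UH is the DRH scaled by (10 mm)/d, so U_p = 79.33 × 10/14.99 = 52.9 m³/s.

U_p ≈ 52.9 m³/s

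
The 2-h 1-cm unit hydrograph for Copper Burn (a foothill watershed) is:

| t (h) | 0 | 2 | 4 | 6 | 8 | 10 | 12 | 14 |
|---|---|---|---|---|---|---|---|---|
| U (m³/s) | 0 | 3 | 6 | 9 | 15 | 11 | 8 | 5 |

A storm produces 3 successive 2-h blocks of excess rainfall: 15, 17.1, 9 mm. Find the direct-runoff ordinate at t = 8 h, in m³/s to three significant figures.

Q ≈ 43.3 m³/s

By discrete convolution, Q_j = Σ (P_i / 10 mm) · U_{j−i}.
At t = 8 h (j=4): Q = (15/10)·15 + (17.1/10)·9 + (9/10)·6 = 43.3 m³/s.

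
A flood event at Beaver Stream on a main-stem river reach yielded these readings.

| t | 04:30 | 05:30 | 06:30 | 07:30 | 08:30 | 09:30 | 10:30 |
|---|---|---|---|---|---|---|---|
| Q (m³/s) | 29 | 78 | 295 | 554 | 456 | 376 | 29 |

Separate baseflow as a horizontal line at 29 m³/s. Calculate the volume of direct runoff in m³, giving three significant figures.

Direct-runoff ordinates (Q − Q_b): 0.0, 49.0, 266.0, 525.0, 427.0, 347.0, 0.0 m³/s.
ΣQ_DR = 1614 m³/s.
With Δt = 1 h = 3600 s, V = ΣQ_DR · Δt = 1614 × 3600 = 5.81 × 10^6 m³.

V ≈ 5.81 × 10^6 m³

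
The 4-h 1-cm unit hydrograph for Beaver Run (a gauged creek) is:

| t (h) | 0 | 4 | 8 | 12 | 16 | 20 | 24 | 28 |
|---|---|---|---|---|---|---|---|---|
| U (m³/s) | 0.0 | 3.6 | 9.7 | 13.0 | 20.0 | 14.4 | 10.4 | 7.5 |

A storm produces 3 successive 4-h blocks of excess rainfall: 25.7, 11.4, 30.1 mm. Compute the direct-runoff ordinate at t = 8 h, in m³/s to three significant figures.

By discrete convolution, Q_j = Σ (P_i / 10 mm) · U_{j−i}.
At t = 8 h (j=2): Q = (25.7/10)·9.7 + (11.4/10)·3.6 + (30.1/10)·0.0 = 29.0 m³/s.

Q ≈ 29.0 m³/s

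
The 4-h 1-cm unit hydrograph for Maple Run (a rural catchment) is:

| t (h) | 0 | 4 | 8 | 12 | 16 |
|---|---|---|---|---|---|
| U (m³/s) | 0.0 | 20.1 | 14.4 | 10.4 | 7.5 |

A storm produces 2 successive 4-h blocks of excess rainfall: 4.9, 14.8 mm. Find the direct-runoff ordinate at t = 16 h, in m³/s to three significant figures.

By discrete convolution, Q_j = Σ (P_i / 10 mm) · U_{j−i}.
At t = 16 h (j=4): Q = (4.9/10)·7.5 + (14.8/10)·10.4 = 19.1 m³/s.

Q ≈ 19.1 m³/s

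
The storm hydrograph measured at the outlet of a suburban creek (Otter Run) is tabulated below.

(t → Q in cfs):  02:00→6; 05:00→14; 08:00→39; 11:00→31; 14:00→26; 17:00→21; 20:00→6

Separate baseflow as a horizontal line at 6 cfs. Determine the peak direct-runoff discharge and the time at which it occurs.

Q_p = 33.0 cfs at t = 08:00

Subtracting baseflow gives direct-runoff ordinates: 0.0, 8.0, 33.0, 25.0, 20.0, 15.0, 0.0 cfs.
The maximum is 33.0 cfs, occurring at the reading for t = 08:00.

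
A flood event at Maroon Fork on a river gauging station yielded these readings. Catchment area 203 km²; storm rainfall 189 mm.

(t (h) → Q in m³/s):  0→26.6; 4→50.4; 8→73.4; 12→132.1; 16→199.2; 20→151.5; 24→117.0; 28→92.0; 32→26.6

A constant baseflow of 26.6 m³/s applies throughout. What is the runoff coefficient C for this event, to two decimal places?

C ≈ 0.24

ΣQ_DR = 629.4 m³/s; V = ΣQ_DR·Δt = 9.063 × 10^6 m³.
Runoff depth d = V / A = 44.65 mm.
C = d / P = 44.65 / 189 = 0.24.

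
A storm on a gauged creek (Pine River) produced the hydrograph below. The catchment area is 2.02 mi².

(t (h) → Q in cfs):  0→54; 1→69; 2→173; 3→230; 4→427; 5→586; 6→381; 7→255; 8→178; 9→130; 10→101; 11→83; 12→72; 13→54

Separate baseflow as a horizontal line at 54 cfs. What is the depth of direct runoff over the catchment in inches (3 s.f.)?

Direct runoff: 0.0, 15.0, 119.0, 176.0, 373.0, 532.0, 327.0, 201.0, 124.0, 76.0, 47.0, 29.0, 18.0, 0.0 cfs; ΣQ_DR = 2037 cfs.
V = ΣQ_DR · Δt = 2037 × 3600 s = 7.333 × 10^6 ft³.
Over A = 2.02 mi², depth = V / A = 1.56 in.

d ≈ 1.56 in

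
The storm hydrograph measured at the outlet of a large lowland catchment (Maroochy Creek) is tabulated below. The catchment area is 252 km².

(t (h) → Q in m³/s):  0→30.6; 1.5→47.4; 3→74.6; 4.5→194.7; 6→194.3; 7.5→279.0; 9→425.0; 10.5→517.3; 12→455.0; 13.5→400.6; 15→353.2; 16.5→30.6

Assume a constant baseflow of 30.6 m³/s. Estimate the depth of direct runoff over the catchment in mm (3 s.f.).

Direct runoff: 0.0, 16.8, 44.0, 164.1, 163.7, 248.4, 394.4, 486.7, 424.4, 370.0, 322.6, 0.0 m³/s; ΣQ_DR = 2635 m³/s.
V = ΣQ_DR · Δt = 2635 × 5400 s = 1.423 × 10^7 m³.
Over A = 252 km², depth = V / A = 56.5 mm.

d ≈ 56.5 mm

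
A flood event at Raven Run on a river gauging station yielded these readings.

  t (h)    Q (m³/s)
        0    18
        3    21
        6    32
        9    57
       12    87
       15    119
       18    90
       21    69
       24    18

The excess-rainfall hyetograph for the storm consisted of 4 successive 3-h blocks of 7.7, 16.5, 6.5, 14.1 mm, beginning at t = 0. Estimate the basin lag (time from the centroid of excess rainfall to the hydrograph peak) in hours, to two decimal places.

t_L ≈ 8.69 h

Centroid of excess rainfall: t_c = Σ P_i·t̄_i / ΣP_i = 6.3080 h (block centres at 1.5, 4.5, 7.5, 10.5 h).
Hydrograph peak occurs at t = 15 h, so basin lag t_L = 15 − 6.3080 = 8.69 h.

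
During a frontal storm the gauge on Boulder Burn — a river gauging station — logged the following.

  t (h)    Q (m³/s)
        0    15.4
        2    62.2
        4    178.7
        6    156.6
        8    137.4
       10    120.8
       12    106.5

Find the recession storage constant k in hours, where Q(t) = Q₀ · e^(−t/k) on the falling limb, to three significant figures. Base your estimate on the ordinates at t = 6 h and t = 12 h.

k ≈ 15.6 h

On the falling limb, Q drops from 156.6 to 106.5 m³/s between t = 6 h and t = 12 h (Δt = 6 h).
k = −Δt / ln(Q₂/Q₁) = −6 / ln(106.5/156.6) = 15.6 h.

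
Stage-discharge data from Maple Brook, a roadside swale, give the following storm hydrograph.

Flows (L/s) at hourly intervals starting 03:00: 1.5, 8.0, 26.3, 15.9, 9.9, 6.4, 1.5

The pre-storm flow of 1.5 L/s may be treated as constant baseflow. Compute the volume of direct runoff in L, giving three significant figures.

V ≈ 2.12 × 10^5 L

Direct-runoff ordinates (Q − Q_b): 0.0, 6.5, 24.8, 14.4, 8.4, 4.9, 0.0 L/s.
ΣQ_DR = 59.00 L/s.
With Δt = 1 h = 3600 s, V = ΣQ_DR · Δt = 59.00 × 3600 = 2.12 × 10^5 L.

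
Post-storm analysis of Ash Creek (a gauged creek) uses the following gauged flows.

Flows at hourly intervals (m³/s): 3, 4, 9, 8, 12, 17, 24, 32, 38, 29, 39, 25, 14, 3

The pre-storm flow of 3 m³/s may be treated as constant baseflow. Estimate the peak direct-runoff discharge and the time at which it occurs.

Q_p = 36.0 m³/s at t = 10 h

Subtracting baseflow gives direct-runoff ordinates: 0.0, 1.0, 6.0, 5.0, 9.0, 14.0, 21.0, 29.0, 35.0, 26.0, 36.0, 22.0, 11.0, 0.0 m³/s.
The maximum is 36.0 m³/s, occurring at the reading for t = 10 h.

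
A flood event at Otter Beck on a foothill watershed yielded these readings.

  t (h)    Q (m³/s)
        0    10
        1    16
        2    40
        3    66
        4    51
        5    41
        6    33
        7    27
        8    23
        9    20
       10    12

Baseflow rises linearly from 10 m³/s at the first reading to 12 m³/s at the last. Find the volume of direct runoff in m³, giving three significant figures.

Direct-runoff ordinates (Q − Q_b): 0.00, 5.80, 29.60, 55.40, 40.20, 30.00, 21.80, 15.60, 11.40, 8.20, 0.00 m³/s.
ΣQ_DR = 218.0 m³/s.
With Δt = 1 h = 3600 s, V = ΣQ_DR · Δt = 218.0 × 3600 = 7.85 × 10^5 m³.

V ≈ 7.85 × 10^5 m³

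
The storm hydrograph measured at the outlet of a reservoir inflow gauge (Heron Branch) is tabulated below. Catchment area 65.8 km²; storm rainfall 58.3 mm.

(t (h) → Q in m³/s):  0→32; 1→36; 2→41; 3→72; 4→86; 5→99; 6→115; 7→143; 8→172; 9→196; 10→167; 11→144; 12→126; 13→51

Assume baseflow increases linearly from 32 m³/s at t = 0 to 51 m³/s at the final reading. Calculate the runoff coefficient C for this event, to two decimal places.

C ≈ 0.84

ΣQ_DR = 899.0 m³/s; V = ΣQ_DR·Δt = 3.236 × 10^6 m³.
Runoff depth d = V / A = 49.19 mm.
C = d / P = 49.19 / 58.3 = 0.84.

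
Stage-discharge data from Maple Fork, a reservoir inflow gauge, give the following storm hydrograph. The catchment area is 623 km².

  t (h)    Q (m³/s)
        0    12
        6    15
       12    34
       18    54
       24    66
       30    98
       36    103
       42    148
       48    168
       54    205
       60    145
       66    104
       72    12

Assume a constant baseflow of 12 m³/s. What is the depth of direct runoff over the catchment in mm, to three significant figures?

d ≈ 34.9 mm

Direct runoff: 0.0, 3.0, 22.0, 42.0, 54.0, 86.0, 91.0, 136.0, 156.0, 193.0, 133.0, 92.0, 0.0 m³/s; ΣQ_DR = 1008 m³/s.
V = ΣQ_DR · Δt = 1008 × 21600 s = 2.177 × 10^7 m³.
Over A = 623 km², depth = V / A = 34.9 mm.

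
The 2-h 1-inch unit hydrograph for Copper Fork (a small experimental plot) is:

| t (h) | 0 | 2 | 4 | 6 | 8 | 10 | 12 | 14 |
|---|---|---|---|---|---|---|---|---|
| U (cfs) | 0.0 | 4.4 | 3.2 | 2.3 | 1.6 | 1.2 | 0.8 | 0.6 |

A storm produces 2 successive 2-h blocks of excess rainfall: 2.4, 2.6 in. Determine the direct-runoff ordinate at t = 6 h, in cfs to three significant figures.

By discrete convolution, Q_j = Σ (P_i / 1 in) · U_{j−i}.
At t = 6 h (j=3): Q = (2.4/1)·2.3 + (2.6/1)·3.2 = 13.8 cfs.

Q ≈ 13.8 cfs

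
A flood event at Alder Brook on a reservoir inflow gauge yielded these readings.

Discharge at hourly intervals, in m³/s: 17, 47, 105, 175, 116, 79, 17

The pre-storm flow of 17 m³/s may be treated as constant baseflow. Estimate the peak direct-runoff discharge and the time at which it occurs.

Q_p = 158.0 m³/s at t = 3 h

Subtracting baseflow gives direct-runoff ordinates: 0.0, 30.0, 88.0, 158.0, 99.0, 62.0, 0.0 m³/s.
The maximum is 158.0 m³/s, occurring at the reading for t = 3 h.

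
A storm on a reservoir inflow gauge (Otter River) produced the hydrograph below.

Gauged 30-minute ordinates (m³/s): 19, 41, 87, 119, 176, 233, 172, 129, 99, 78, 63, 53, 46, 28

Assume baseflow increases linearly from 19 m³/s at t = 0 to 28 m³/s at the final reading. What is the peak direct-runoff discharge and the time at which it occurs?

Q_p = 210.54 m³/s at t = 2.5 h

Subtracting baseflow gives direct-runoff ordinates: 0.00, 21.31, 66.62, 97.92, 154.23, 210.54, 148.85, 105.15, 74.46, 52.77, 37.08, 26.38, 18.69, 0.00 m³/s.
The maximum is 210.54 m³/s, occurring at the reading for t = 2.5 h.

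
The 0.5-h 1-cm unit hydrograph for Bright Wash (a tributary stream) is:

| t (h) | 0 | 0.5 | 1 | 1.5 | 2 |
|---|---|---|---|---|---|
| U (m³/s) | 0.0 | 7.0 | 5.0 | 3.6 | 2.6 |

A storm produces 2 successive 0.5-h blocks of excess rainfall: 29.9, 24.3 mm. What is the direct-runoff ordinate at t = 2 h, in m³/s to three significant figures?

By discrete convolution, Q_j = Σ (P_i / 10 mm) · U_{j−i}.
At t = 2 h (j=4): Q = (29.9/10)·2.6 + (24.3/10)·3.6 = 16.5 m³/s.

Q ≈ 16.5 m³/s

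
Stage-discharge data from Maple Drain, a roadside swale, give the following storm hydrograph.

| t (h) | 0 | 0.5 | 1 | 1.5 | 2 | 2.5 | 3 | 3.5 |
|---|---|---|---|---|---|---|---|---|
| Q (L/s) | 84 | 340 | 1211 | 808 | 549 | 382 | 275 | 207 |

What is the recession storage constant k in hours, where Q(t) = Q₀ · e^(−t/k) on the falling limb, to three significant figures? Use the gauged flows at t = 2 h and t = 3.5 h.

k ≈ 1.54 h

On the falling limb, Q drops from 549 to 207 L/s between t = 2 h and t = 3.5 h (Δt = 1.5 h).
k = −Δt / ln(Q₂/Q₁) = −1.5 / ln(207/549) = 1.54 h.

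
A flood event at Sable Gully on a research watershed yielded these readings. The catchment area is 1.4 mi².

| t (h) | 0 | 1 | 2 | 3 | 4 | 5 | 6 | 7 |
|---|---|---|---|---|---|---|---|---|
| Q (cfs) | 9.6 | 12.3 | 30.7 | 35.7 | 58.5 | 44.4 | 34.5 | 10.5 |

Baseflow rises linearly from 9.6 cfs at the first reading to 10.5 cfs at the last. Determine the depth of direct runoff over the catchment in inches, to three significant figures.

d ≈ 0.172 in

Direct runoff: 0.00, 2.57, 20.84, 25.71, 48.39, 34.16, 24.13, 0.00 cfs; ΣQ_DR = 155.8 cfs.
V = ΣQ_DR · Δt = 155.8 × 3600 s = 5.609 × 10^5 ft³.
Over A = 1.4 mi², depth = V / A = 0.172 in.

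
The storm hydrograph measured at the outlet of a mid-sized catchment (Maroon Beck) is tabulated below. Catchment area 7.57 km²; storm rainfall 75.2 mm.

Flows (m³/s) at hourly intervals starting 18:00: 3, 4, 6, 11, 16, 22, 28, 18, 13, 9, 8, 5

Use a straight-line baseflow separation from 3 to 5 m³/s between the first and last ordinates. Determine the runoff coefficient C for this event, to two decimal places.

C ≈ 0.60

ΣQ_DR = 95.00 m³/s; V = ΣQ_DR·Δt = 3.420 × 10^5 m³.
Runoff depth d = V / A = 45.18 mm.
C = d / P = 45.18 / 75.2 = 0.60.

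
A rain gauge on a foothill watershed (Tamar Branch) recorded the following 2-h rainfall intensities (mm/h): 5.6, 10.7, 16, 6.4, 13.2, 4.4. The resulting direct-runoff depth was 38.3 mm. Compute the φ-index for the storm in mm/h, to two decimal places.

Only the 3 blocks with intensity above φ contribute runoff: 10.7, 16, 13.2 mm/h.
Σ(I−φ)·Δt = d  ⇒  (10.7+16+13.2 − 3φ)·2 = 38.3
φ = (39.90 − 38.3/2) / 3 = 6.92 mm/h.

φ ≈ 6.92 mm/h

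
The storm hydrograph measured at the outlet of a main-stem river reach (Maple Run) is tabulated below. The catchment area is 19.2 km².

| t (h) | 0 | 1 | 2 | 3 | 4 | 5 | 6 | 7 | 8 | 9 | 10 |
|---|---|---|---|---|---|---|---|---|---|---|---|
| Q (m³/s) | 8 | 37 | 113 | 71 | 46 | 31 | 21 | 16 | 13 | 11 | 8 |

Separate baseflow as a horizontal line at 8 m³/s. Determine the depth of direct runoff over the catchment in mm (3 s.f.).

Direct runoff: 0.0, 29.0, 105.0, 63.0, 38.0, 23.0, 13.0, 8.0, 5.0, 3.0, 0.0 m³/s; ΣQ_DR = 287.0 m³/s.
V = ΣQ_DR · Δt = 287.0 × 3600 s = 1.033 × 10^6 m³.
Over A = 19.2 km², depth = V / A = 53.8 mm.

d ≈ 53.8 mm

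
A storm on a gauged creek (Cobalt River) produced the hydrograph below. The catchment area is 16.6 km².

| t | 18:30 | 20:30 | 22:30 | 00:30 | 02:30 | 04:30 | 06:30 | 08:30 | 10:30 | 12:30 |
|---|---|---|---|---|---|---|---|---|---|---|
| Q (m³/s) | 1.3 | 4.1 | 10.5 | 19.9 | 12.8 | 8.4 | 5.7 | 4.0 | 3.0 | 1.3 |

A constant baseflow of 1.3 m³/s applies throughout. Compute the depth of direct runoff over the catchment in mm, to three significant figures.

d ≈ 25.2 mm

Direct runoff: 0.0, 2.8, 9.2, 18.6, 11.5, 7.1, 4.4, 2.7, 1.7, 0.0 m³/s; ΣQ_DR = 58.00 m³/s.
V = ΣQ_DR · Δt = 58.00 × 7200 s = 4.176 × 10^5 m³.
Over A = 16.6 km², depth = V / A = 25.2 mm.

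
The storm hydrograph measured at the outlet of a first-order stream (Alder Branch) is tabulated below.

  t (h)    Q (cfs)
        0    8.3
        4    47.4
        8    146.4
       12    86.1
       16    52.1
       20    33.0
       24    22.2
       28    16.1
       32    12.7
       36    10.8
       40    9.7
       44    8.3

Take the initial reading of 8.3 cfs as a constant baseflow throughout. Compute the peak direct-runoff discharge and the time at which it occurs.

Q_p = 138.1 cfs at t = 8 h

Subtracting baseflow gives direct-runoff ordinates: 0.0, 39.1, 138.1, 77.8, 43.8, 24.7, 13.9, 7.8, 4.4, 2.5, 1.4, 0.0 cfs.
The maximum is 138.1 cfs, occurring at the reading for t = 8 h.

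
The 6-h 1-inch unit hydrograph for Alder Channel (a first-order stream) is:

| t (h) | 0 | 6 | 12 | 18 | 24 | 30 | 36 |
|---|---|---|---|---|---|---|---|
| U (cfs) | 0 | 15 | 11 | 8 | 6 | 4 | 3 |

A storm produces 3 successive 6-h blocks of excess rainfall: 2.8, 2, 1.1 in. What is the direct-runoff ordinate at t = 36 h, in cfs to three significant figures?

By discrete convolution, Q_j = Σ (P_i / 1 in) · U_{j−i}.
At t = 36 h (j=6): Q = (2.8/1)·3 + (2/1)·4 + (1.1/1)·6 = 23.0 cfs.

Q ≈ 23.0 cfs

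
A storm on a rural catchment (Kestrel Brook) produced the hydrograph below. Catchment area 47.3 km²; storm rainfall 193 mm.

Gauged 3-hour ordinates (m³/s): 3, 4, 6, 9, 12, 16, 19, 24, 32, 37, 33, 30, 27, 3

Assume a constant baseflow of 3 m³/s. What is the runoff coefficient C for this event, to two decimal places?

C ≈ 0.25

ΣQ_DR = 213.0 m³/s; V = ΣQ_DR·Δt = 2.300 × 10^6 m³.
Runoff depth d = V / A = 48.63 mm.
C = d / P = 48.63 / 193 = 0.25.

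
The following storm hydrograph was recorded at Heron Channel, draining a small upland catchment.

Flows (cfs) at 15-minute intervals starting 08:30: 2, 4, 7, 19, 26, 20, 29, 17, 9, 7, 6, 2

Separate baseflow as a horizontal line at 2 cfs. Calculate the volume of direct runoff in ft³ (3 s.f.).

V ≈ 1.12 × 10^5 ft³

Direct-runoff ordinates (Q − Q_b): 0.0, 2.0, 5.0, 17.0, 24.0, 18.0, 27.0, 15.0, 7.0, 5.0, 4.0, 0.0 cfs.
ΣQ_DR = 124.0 cfs.
With Δt = 0.25 h = 900 s, V = ΣQ_DR · Δt = 124.0 × 900 = 1.12 × 10^5 ft³.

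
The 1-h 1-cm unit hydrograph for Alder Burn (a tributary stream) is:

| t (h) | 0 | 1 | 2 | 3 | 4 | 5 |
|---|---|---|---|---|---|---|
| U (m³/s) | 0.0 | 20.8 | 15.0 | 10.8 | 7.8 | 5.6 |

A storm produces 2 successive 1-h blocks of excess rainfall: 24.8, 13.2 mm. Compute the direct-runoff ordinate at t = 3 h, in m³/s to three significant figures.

Q ≈ 46.6 m³/s

By discrete convolution, Q_j = Σ (P_i / 10 mm) · U_{j−i}.
At t = 3 h (j=3): Q = (24.8/10)·10.8 + (13.2/10)·15.0 = 46.6 m³/s.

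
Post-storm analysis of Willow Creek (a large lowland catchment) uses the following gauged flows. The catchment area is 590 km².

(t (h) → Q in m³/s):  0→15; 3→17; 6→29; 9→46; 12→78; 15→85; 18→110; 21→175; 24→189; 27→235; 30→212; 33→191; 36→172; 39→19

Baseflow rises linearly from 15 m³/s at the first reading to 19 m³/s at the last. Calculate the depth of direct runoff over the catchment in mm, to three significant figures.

Direct runoff: 0.00, 1.69, 13.38, 30.08, 61.77, 68.46, 93.15, 157.85, 171.54, 217.23, 193.92, 172.62, 153.31, 0.00 m³/s; ΣQ_DR = 1335 m³/s.
V = ΣQ_DR · Δt = 1335 × 10800 s = 1.442 × 10^7 m³.
Over A = 590 km², depth = V / A = 24.4 mm.

d ≈ 24.4 mm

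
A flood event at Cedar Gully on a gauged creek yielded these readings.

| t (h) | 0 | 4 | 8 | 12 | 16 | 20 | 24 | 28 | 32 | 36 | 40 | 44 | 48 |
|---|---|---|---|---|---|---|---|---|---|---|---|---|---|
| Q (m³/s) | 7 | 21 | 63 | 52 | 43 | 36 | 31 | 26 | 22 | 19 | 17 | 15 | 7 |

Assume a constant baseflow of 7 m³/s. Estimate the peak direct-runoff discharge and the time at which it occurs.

Q_p = 56.0 m³/s at t = 8 h

Subtracting baseflow gives direct-runoff ordinates: 0.0, 14.0, 56.0, 45.0, 36.0, 29.0, 24.0, 19.0, 15.0, 12.0, 10.0, 8.0, 0.0 m³/s.
The maximum is 56.0 m³/s, occurring at the reading for t = 8 h.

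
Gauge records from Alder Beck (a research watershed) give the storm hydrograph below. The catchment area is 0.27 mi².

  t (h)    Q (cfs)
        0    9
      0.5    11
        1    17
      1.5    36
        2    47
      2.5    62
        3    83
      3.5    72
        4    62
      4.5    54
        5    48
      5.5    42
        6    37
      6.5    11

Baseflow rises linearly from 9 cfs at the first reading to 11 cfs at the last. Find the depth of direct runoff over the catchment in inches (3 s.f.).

d ≈ 1.29 in

Direct runoff: 0.00, 1.85, 7.69, 26.54, 37.38, 52.23, 73.08, 61.92, 51.77, 43.62, 37.46, 31.31, 26.15, 0.00 cfs; ΣQ_DR = 451.0 cfs.
V = ΣQ_DR · Δt = 451.0 × 1800 s = 8.118 × 10^5 ft³.
Over A = 0.27 mi², depth = V / A = 1.29 in.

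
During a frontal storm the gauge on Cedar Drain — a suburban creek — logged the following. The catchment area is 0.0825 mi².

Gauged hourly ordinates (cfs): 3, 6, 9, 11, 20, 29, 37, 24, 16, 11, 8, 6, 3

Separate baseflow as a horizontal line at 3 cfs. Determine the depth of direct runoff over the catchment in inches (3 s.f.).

Direct runoff: 0.0, 3.0, 6.0, 8.0, 17.0, 26.0, 34.0, 21.0, 13.0, 8.0, 5.0, 3.0, 0.0 cfs; ΣQ_DR = 144.0 cfs.
V = ΣQ_DR · Δt = 144.0 × 3600 s = 5.184 × 10^5 ft³.
Over A = 0.0825 mi², depth = V / A = 2.70 in.

d ≈ 2.70 in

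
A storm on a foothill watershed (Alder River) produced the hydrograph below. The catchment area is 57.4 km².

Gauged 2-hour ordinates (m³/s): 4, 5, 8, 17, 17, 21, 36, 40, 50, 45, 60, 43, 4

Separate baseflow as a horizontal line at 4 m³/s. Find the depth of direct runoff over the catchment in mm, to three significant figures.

d ≈ 37.4 mm

Direct runoff: 0.0, 1.0, 4.0, 13.0, 13.0, 17.0, 32.0, 36.0, 46.0, 41.0, 56.0, 39.0, 0.0 m³/s; ΣQ_DR = 298.0 m³/s.
V = ΣQ_DR · Δt = 298.0 × 7200 s = 2.146 × 10^6 m³.
Over A = 57.4 km², depth = V / A = 37.4 mm.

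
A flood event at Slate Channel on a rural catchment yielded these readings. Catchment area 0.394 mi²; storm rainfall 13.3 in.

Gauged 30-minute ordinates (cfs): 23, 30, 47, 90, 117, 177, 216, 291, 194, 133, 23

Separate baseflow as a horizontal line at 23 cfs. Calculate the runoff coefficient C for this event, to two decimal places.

C ≈ 0.16

ΣQ_DR = 1088 cfs; V = ΣQ_DR·Δt = 1.958 × 10^6 ft³.
Runoff depth d = V / A = 2.140 in.
C = d / P = 2.140 / 13.3 = 0.16.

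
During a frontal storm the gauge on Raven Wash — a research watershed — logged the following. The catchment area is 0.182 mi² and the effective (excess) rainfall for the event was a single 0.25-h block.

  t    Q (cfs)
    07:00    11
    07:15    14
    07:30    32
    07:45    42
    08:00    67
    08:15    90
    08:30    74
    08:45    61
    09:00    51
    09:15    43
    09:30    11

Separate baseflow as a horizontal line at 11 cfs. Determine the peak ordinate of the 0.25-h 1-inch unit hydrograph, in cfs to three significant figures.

U_p ≈ 99.0 cfs

Direct runoff: 0.0, 3.0, 21.0, 31.0, 56.0, 79.0, 63.0, 50.0, 40.0, 32.0, 0.0 cfs; ΣQ_DR = 375.0 cfs, peak = 79.0 cfs.
Runoff depth d = ΣQ_DR·Δt / A = 375.0 × 900 / (0.182 mi²) = 0.7982 in.
The 1-inch UH is the DRH scaled by (1 in)/d, so U_p = 79.0 × 1/0.7982 = 99.0 cfs.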